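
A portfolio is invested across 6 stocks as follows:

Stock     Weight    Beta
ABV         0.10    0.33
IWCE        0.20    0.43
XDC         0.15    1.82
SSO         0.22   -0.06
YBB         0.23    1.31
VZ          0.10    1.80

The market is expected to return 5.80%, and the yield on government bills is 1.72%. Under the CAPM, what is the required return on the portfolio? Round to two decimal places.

5.23%

β_P = Σ w_i β_i = 0.10×0.33 + 0.20×0.43 + 0.15×1.82 + 0.22×-0.06 + 0.23×1.31 + 0.10×1.80 = 0.8601
MRP = 5.80% − 1.72% = 4.08%
E(R_P) = R_f + β_P × MRP = 1.72% + 0.8601 × 4.08% = 5.23%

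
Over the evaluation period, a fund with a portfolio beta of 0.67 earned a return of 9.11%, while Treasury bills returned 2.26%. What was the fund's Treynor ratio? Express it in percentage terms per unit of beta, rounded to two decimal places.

Treynor = (R_P − R_f) / β_P = (9.11% − 2.26%) / 0.6700 = 6.85% / 0.6700 = 10.22%

10.22%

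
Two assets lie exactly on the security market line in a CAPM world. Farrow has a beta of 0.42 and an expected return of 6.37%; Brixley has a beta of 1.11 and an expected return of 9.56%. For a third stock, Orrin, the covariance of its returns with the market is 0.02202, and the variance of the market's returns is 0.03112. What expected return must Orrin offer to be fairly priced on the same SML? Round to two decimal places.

7.70%

MRP = (9.56% − 6.37%) / (1.11 − 0.42) = 4.6232%
R_f = 6.37% − 0.42 × 4.6232% = 4.4283%
β_Orrin = Cov / Var(R_m) = 0.02202 / 0.03112 = 0.7076
E(R_Orrin) = R_f + β × MRP = 4.4283% + 0.7076 × 4.6232% = 7.70%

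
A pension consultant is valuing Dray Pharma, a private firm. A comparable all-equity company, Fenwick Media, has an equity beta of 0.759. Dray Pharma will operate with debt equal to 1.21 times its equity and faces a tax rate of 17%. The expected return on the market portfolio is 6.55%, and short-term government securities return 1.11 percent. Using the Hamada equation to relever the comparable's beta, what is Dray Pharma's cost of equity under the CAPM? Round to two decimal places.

9.39%

β_L = β_U × [1 + (1 − t)(D/E)] = 0.759 × [1 + (1 − 0.17) × 1.21]
    = 0.759 × [1 + 0.83 × 1.21] = 0.759 × 2.0043 = 1.5213
MRP = 6.55% − 1.11% = 5.44%
E(R) = R_f + β_L × MRP = 1.11% + 1.5213 × 5.44% = 9.39%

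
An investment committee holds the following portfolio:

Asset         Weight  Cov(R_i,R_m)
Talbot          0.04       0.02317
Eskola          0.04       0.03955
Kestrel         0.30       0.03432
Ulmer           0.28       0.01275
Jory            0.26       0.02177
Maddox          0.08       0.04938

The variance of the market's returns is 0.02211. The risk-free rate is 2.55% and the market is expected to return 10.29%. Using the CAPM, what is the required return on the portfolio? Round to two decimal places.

β_Talbot = 0.02317 / 0.02211 = 1.0479
β_Eskola = 0.03955 / 0.02211 = 1.7888
β_Kestrel = 0.03432 / 0.02211 = 1.5522
β_Ulmer = 0.01275 / 0.02211 = 0.5767
β_Jory = 0.02177 / 0.02211 = 0.9846
β_Maddox = 0.04938 / 0.02211 = 2.2334
β_P = Σ w_i β_i = 0.04×1.0479 + 0.04×1.7888 + 0.30×1.5522 + 0.28×0.5767 + 0.26×0.9846 + 0.08×2.2334 = 1.1753
MRP = 10.29% − 2.55% = 7.74%
E(R_P) = R_f + β_P × MRP = 2.55% + 1.1753 × 7.74% = 11.65%

11.65%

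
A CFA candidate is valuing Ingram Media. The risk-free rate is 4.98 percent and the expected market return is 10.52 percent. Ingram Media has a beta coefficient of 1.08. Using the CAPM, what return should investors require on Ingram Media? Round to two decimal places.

Market risk premium = E(R_m) − R_f = 10.52% − 4.98% = 5.54%
E(R) = R_f + β × MRP = 4.98% + 1.08 × 5.54% = 10.96%

10.96%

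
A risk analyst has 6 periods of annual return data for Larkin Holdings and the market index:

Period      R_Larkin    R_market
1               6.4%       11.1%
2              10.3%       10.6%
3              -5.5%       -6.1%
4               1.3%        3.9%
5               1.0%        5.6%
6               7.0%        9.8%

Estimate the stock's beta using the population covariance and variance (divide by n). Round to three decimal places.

Mean R_i = (6.4 + 10.3 − 5.5 + 1.3 + 1.0 + 7.0) / 6 = 3.4167%
Mean R_m = (11.1 + 10.6 − 6.1 + 3.9 + 5.6 + 9.8) / 6 = 5.8167%
Σ(R_i − R̄_i)(R_m − R̄_m) = 173.7983  ⇒  Cov = 173.7983 / 6 = 28.9664
Σ(R_m − R̄_m)² = 212.3883  ⇒  Var(R_m) = 212.3883 / 6 = 35.3981
β = Cov / Var(R_m) = 28.9664 / 35.3981 = 0.8183

0.818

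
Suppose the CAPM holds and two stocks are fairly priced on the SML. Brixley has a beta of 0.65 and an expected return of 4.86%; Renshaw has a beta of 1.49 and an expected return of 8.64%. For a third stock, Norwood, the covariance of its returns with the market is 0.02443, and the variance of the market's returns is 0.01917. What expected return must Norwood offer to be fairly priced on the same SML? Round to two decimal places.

MRP = (8.64% − 4.86%) / (1.49 − 0.65) = 4.5000%
R_f = 4.86% − 0.65 × 4.5000% = 1.9350%
β_Norwood = Cov / Var(R_m) = 0.02443 / 0.01917 = 1.2744
E(R_Norwood) = R_f + β × MRP = 1.9350% + 1.2744 × 4.5000% = 7.67%

7.67%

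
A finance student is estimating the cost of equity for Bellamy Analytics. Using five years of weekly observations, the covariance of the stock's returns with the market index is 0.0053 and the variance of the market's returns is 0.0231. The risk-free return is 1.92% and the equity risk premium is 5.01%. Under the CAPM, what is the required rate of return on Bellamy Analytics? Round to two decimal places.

β = Cov(R_i, R_m) / Var(R_m) = 0.0053 / 0.0231 = 0.2294
E(R) = R_f + β × MRP = 1.92% + 0.2294 × 5.01% = 3.07%

3.07%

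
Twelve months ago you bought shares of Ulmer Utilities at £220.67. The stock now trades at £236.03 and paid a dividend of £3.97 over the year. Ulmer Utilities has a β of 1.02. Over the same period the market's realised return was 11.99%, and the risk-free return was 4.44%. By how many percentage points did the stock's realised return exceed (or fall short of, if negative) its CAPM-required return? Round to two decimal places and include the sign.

Realised HPR = (P1 + D1 − P0) / P0 = (236.03 + 3.97 − 220.67) / 220.67 = 19.33 / 220.67 = 8.7597%
MRP = 11.99% − 4.44% = 7.55%
CAPM required = R_f + β·MRP = 4.44% + 1.02 × 7.55% = 12.1410%
α = realised − required = 8.7597% − 12.1410% = -3.38%

-3.38%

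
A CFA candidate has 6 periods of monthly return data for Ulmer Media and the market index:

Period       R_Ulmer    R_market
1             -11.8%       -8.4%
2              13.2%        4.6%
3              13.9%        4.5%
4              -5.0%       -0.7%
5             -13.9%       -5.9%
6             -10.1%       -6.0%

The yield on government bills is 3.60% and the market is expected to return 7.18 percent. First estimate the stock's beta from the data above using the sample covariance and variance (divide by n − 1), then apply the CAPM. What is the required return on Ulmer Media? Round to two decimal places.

11.25%

Mean R_i = (-11.8 + 13.2 + 13.9 − 5.0 − 13.9 − 10.1) / 6 = -2.2833%
Mean R_m = (-8.4 + 4.6 + 4.5 − 0.7 − 5.9 − 6.0) / 6 = -1.9833%
Σ(R_i − R̄_i)(R_m − R̄_m) = 341.3283  ⇒  Cov = 341.3283 / 5 = 68.2657
Σ(R_m − R̄_m)² = 159.6683  ⇒  Var(R_m) = 159.6683 / 5 = 31.9337
β = Cov / Var(R_m) = 68.2657 / 31.9337 = 2.1377
MRP = 7.18% − 3.60% = 3.58%
E(R) = R_f + β × MRP = 3.60% + 2.1377 × 3.58% = 11.25%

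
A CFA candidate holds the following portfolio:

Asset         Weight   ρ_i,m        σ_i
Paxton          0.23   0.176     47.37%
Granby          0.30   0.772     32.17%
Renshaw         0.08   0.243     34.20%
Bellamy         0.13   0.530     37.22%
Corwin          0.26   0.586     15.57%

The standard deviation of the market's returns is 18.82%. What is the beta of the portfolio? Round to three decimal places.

β_Paxton = 0.176 × 47.37% / 18.82% = 0.4430
β_Granby = 0.772 × 32.17% / 18.82% = 1.3196
β_Renshaw = 0.243 × 34.20% / 18.82% = 0.4416
β_Bellamy = 0.530 × 37.22% / 18.82% = 1.0482
β_Corwin = 0.586 × 15.57% / 18.82% = 0.4848
β_P = Σ w_i β_i = 0.23×0.4430 + 0.30×1.3196 + 0.08×0.4416 + 0.13×1.0482 + 0.26×0.4848 = 0.7954

0.795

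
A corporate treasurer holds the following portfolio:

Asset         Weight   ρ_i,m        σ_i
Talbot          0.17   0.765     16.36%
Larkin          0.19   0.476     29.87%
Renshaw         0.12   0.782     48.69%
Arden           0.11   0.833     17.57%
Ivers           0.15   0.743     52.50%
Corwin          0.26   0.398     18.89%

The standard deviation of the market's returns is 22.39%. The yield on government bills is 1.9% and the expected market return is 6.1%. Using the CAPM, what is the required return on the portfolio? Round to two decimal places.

5.43%

β_Talbot = 0.765 × 16.36% / 22.39% = 0.5590
β_Larkin = 0.476 × 29.87% / 22.39% = 0.6350
β_Renshaw = 0.782 × 48.69% / 22.39% = 1.7006
β_Arden = 0.833 × 17.57% / 22.39% = 0.6537
β_Ivers = 0.743 × 52.50% / 22.39% = 1.7422
β_Corwin = 0.398 × 18.89% / 22.39% = 0.3358
β_P = Σ w_i β_i = 0.17×0.5590 + 0.19×0.6350 + 0.12×1.7006 + 0.11×0.6537 + 0.15×1.7422 + 0.26×0.3358 = 0.8403
MRP = 6.1% − 1.9% = 4.20%
E(R_P) = R_f + β_P × MRP = 1.9% + 0.8403 × 4.2% = 5.43%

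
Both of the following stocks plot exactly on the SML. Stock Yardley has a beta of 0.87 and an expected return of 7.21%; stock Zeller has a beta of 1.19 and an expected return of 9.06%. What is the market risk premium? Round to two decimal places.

Both satisfy E(R) = R_f + β·MRP, so the slope of the SML is
MRP = (9.06% − 7.21%) / (1.19 − 0.87) = 1.85% / 0.32 = 5.7813%

5.78%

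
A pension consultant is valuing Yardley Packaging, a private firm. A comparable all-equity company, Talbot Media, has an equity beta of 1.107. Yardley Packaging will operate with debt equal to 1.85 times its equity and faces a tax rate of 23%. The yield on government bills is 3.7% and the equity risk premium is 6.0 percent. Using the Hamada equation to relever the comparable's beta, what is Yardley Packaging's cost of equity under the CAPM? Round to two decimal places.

19.80%

β_L = β_U × [1 + (1 − t)(D/E)] = 1.107 × [1 + (1 − 0.23) × 1.85]
    = 1.107 × [1 + 0.77 × 1.85] = 1.107 × 2.4245 = 2.6839
E(R) = R_f + β_L × MRP = 3.7% + 2.6839 × 6.0% = 19.80%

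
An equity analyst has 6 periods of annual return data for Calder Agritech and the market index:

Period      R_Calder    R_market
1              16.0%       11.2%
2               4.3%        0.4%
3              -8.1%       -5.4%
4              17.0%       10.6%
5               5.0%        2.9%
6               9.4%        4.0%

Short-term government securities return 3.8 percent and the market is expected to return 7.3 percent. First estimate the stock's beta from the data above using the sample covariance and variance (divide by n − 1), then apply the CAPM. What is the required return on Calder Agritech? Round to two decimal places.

Mean R_i = (16.0 + 4.3 − 8.1 + 17.0 + 5.0 + 9.4) / 6 = 7.2667%
Mean R_m = (11.2 + 0.4 − 5.4 + 10.6 + 2.9 + 4.0) / 6 = 3.9500%
Σ(R_i − R̄_i)(R_m − R̄_m) = 284.7400  ⇒  Cov = 284.7400 / 5 = 56.9480
Σ(R_m − R̄_m)² = 197.9150  ⇒  Var(R_m) = 197.9150 / 5 = 39.5830
β = Cov / Var(R_m) = 56.9480 / 39.5830 = 1.4387
MRP = 7.3% − 3.8% = 3.50%
E(R) = R_f + β × MRP = 3.8% + 1.4387 × 3.5% = 8.84%

8.84%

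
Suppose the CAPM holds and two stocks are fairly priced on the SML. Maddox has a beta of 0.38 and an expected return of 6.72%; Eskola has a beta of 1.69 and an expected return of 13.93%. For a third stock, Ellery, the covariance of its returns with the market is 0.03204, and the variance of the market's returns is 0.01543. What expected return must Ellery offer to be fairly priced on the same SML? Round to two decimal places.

16.06%

MRP = (13.93% − 6.72%) / (1.69 − 0.38) = 5.5038%
R_f = 6.72% − 0.38 × 5.5038% = 4.6286%
β_Ellery = Cov / Var(R_m) = 0.03204 / 0.01543 = 2.0765
E(R_Ellery) = R_f + β × MRP = 4.6286% + 2.0765 × 5.5038% = 16.06%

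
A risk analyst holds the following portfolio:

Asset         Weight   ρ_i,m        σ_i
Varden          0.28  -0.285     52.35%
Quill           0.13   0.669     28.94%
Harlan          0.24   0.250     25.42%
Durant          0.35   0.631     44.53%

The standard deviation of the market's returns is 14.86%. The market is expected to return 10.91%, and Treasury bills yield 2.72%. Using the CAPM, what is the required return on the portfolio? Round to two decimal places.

8.07%

β_Varden = -0.285 × 52.35% / 14.86% = -1.0040
β_Quill = 0.669 × 28.94% / 14.86% = 1.3029
β_Harlan = 0.250 × 25.42% / 14.86% = 0.4277
β_Durant = 0.631 × 44.53% / 14.86% = 1.8909
β_P = Σ w_i β_i = 0.28×-1.0040 + 0.13×1.3029 + 0.24×0.4277 + 0.35×1.8909 = 0.6527
MRP = 10.91% − 2.72% = 8.19%
E(R_P) = R_f + β_P × MRP = 2.72% + 0.6527 × 8.19% = 8.07%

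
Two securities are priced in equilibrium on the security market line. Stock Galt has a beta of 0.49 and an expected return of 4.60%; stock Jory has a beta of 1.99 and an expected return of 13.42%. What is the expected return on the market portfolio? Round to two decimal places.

Both satisfy E(R) = R_f + β·MRP, so the slope of the SML is
MRP = (13.42% − 4.60%) / (1.99 − 0.49) = 8.82% / 1.50 = 5.8800%
R_f = E(R_Galt) − β_Galt·MRP = 4.60% − 0.49 × 5.8800% = 1.7188%
E(R_m) = R_f + MRP = 1.7188% + 5.8800% = 7.60%

7.60%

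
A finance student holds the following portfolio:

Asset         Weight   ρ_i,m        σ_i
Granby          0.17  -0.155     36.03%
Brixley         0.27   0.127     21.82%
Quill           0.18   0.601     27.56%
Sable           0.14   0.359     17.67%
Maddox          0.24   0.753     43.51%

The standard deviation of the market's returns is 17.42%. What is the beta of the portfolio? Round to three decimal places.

0.662

β_Granby = -0.155 × 36.03% / 17.42% = -0.3206
β_Brixley = 0.127 × 21.82% / 17.42% = 0.1591
β_Quill = 0.601 × 27.56% / 17.42% = 0.9508
β_Sable = 0.359 × 17.67% / 17.42% = 0.3642
β_Maddox = 0.753 × 43.51% / 17.42% = 1.8808
β_P = Σ w_i β_i = 0.17×-0.3206 + 0.27×0.1591 + 0.18×0.9508 + 0.14×0.3642 + 0.24×1.8808 = 0.6620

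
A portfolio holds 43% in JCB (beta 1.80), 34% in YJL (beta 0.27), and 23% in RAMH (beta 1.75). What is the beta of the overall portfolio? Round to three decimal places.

1.268

β_P = Σ w_i β_i = 0.43×1.80 + 0.34×0.27 + 0.23×1.75 = 1.2683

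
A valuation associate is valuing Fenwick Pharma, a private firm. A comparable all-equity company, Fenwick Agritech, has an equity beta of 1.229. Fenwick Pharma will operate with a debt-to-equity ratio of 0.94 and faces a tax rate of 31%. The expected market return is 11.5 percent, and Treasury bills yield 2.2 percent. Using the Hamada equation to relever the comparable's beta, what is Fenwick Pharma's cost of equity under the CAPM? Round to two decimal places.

21.04%

β_L = β_U × [1 + (1 − t)(D/E)] = 1.229 × [1 + (1 − 0.31) × 0.94]
    = 1.229 × [1 + 0.69 × 0.94] = 1.229 × 1.6486 = 2.0261
MRP = 11.5% − 2.2% = 9.30%
E(R) = R_f + β_L × MRP = 2.2% + 2.0261 × 9.3% = 21.04%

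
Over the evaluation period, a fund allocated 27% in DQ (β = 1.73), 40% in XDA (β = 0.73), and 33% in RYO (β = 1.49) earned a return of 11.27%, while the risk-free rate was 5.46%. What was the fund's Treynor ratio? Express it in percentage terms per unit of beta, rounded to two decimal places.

β_P = 0.27×1.73 + 0.40×0.73 + 0.33×1.49 = 1.2508
Treynor = (R_P − R_f) / β_P = (11.27% − 5.46%) / 1.2508 = 5.81% / 1.2508 = 4.65%

4.65%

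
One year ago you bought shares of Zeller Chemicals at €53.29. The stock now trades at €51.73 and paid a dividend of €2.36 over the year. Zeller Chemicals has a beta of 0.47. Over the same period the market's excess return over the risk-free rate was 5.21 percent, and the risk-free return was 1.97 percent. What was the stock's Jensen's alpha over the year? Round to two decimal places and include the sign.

Realised HPR = (P1 + D1 − P0) / P0 = (51.73 + 2.36 − 53.29) / 53.29 = 0.80 / 53.29 = 1.5012%
CAPM required = R_f + β·MRP = 1.97% + 0.47 × 5.21% = 4.4187%
α = realised − required = 1.5012% − 4.4187% = -2.92%

-2.92%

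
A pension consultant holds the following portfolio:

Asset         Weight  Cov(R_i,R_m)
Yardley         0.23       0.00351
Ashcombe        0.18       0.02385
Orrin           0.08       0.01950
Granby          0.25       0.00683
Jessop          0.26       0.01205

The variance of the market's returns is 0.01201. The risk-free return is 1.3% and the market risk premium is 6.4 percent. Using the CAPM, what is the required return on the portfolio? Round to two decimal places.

7.43%

β_Yardley = 0.00351 / 0.01201 = 0.2923
β_Ashcombe = 0.02385 / 0.01201 = 1.9858
β_Orrin = 0.01950 / 0.01201 = 1.6236
β_Granby = 0.00683 / 0.01201 = 0.5687
β_Jessop = 0.01205 / 0.01201 = 1.0033
β_P = Σ w_i β_i = 0.23×0.2923 + 0.18×1.9858 + 0.08×1.6236 + 0.25×0.5687 + 0.26×1.0033 = 0.9576
E(R_P) = R_f + β_P × MRP = 1.3% + 0.9576 × 6.4% = 7.43%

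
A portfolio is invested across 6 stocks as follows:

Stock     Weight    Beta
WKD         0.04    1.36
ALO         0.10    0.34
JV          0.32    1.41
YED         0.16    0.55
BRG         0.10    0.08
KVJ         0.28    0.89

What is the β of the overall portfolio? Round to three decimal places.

0.885

β_P = Σ w_i β_i = 0.04×1.36 + 0.10×0.34 + 0.32×1.41 + 0.16×0.55 + 0.10×0.08 + 0.28×0.89 = 0.8848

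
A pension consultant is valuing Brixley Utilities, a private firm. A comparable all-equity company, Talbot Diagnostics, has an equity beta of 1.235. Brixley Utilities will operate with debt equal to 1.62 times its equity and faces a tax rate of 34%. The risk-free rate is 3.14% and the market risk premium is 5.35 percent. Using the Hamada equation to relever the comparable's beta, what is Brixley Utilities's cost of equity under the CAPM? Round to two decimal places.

β_L = β_U × [1 + (1 − t)(D/E)] = 1.235 × [1 + (1 − 0.34) × 1.62]
    = 1.235 × [1 + 0.66 × 1.62] = 1.235 × 2.0692 = 2.5555
E(R) = R_f + β_L × MRP = 3.14% + 2.5555 × 5.35% = 16.81%

16.81%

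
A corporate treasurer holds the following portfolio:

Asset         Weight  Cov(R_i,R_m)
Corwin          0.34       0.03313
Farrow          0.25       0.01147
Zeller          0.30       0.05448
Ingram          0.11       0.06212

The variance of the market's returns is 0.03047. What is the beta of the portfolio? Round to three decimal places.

1.224

β_Corwin = 0.03313 / 0.03047 = 1.0873
β_Farrow = 0.01147 / 0.03047 = 0.3764
β_Zeller = 0.05448 / 0.03047 = 1.7880
β_Ingram = 0.06212 / 0.03047 = 2.0387
β_P = Σ w_i β_i = 0.34×1.0873 + 0.25×0.3764 + 0.30×1.7880 + 0.11×2.0387 = 1.2244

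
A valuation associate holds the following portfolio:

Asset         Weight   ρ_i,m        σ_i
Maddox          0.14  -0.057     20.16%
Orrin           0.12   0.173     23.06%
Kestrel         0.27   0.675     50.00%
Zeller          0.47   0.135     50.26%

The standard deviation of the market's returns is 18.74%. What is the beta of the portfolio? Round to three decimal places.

β_Maddox = -0.057 × 20.16% / 18.74% = -0.0613
β_Orrin = 0.173 × 23.06% / 18.74% = 0.2129
β_Kestrel = 0.675 × 50.00% / 18.74% = 1.8010
β_Zeller = 0.135 × 50.26% / 18.74% = 0.3621
β_P = Σ w_i β_i = 0.14×-0.0613 + 0.12×0.2129 + 0.27×1.8010 + 0.47×0.3621 = 0.6734

0.673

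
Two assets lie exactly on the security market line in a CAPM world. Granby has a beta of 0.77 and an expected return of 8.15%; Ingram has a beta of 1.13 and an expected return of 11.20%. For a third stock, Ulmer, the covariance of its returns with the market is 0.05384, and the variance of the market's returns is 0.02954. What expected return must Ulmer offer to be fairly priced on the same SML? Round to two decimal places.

MRP = (11.20% − 8.15%) / (1.13 − 0.77) = 8.4722%
R_f = 8.15% − 0.77 × 8.4722% = 1.6264%
β_Ulmer = Cov / Var(R_m) = 0.05384 / 0.02954 = 1.8226
E(R_Ulmer) = R_f + β × MRP = 1.6264% + 1.8226 × 8.4722% = 17.07%

17.07%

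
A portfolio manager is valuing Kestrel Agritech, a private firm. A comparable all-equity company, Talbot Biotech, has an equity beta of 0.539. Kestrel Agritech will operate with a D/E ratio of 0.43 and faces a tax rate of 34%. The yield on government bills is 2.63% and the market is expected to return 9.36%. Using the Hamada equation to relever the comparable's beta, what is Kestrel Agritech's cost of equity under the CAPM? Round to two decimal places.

7.29%

β_L = β_U × [1 + (1 − t)(D/E)] = 0.539 × [1 + (1 − 0.34) × 0.43]
    = 0.539 × [1 + 0.66 × 0.43] = 0.539 × 1.2838 = 0.6920
MRP = 9.36% − 2.63% = 6.73%
E(R) = R_f + β_L × MRP = 2.63% + 0.6920 × 6.73% = 7.29%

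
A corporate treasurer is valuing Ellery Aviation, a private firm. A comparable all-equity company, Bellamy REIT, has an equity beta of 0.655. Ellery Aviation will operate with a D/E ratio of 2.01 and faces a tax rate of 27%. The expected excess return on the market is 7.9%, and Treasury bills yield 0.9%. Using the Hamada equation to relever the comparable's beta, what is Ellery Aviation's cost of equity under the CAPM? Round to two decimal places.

13.67%

β_L = β_U × [1 + (1 − t)(D/E)] = 0.655 × [1 + (1 − 0.27) × 2.01]
    = 0.655 × [1 + 0.73 × 2.01] = 0.655 × 2.4673 = 1.6161
E(R) = R_f + β_L × MRP = 0.9% + 1.6161 × 7.9% = 13.67%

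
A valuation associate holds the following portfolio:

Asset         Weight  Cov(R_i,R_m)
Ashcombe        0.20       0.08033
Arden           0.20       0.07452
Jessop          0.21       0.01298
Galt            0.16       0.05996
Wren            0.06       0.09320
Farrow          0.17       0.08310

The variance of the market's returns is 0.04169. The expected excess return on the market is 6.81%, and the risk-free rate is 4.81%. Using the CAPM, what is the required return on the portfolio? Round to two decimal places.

15.10%

β_Ashcombe = 0.08033 / 0.04169 = 1.9268
β_Arden = 0.07452 / 0.04169 = 1.7875
β_Jessop = 0.01298 / 0.04169 = 0.3113
β_Galt = 0.05996 / 0.04169 = 1.4382
β_Wren = 0.09320 / 0.04169 = 2.2355
β_Farrow = 0.08310 / 0.04169 = 1.9933
β_P = Σ w_i β_i = 0.20×1.9268 + 0.20×1.7875 + 0.21×0.3113 + 0.16×1.4382 + 0.06×2.2355 + 0.17×1.9933 = 1.5113
E(R_P) = R_f + β_P × MRP = 4.81% + 1.5113 × 6.81% = 15.10%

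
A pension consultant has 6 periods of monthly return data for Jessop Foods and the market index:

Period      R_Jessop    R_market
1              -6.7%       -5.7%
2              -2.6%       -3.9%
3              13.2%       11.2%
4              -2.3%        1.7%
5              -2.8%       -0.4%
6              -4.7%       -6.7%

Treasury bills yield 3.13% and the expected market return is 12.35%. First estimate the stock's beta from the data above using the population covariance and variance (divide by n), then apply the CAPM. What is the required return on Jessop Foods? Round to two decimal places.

Mean R_i = (-6.7 − 2.6 + 13.2 − 2.3 − 2.8 − 4.7) / 6 = -0.9833%
Mean R_m = (-5.7 − 3.9 + 11.2 + 1.7 − 0.4 − 6.7) / 6 = -0.6333%
Σ(R_i − R̄_i)(R_m − R̄_m) = 221.1333  ⇒  Cov = 221.1333 / 6 = 36.8556
Σ(R_m − R̄_m)² = 218.6733  ⇒  Var(R_m) = 218.6733 / 6 = 36.4456
β = Cov / Var(R_m) = 36.8556 / 36.4456 = 1.0112
MRP = 12.35% − 3.13% = 9.22%
E(R) = R_f + β × MRP = 3.13% + 1.0112 × 9.22% = 12.45%

12.45%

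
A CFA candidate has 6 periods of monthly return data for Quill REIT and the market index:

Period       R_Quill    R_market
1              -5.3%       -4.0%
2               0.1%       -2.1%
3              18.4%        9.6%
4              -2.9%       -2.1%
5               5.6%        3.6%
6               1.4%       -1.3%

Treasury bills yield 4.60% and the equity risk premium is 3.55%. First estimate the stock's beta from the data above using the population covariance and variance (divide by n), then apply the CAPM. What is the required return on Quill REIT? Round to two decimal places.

10.40%

Mean R_i = (-5.3 + 0.1 + 18.4 − 2.9 + 5.6 + 1.4) / 6 = 2.8833%
Mean R_m = (-4.0 − 2.1 + 9.6 − 2.1 + 3.6 − 1.3) / 6 = 0.6167%
Σ(R_i − R̄_i)(R_m − R̄_m) = 211.3917  ⇒  Cov = 211.3917 / 6 = 35.2320
Σ(R_m − R̄_m)² = 129.3483  ⇒  Var(R_m) = 129.3483 / 6 = 21.5581
β = Cov / Var(R_m) = 35.2320 / 21.5581 = 1.6343
E(R) = R_f + β × MRP = 4.60% + 1.6343 × 3.55% = 10.40%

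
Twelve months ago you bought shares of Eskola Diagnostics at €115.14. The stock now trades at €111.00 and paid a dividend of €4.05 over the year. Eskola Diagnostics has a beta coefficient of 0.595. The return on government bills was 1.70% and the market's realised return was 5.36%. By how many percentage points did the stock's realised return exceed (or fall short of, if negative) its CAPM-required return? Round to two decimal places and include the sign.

Realised HPR = (P1 + D1 − P0) / P0 = (111.00 + 4.05 − 115.14) / 115.14 = -0.09 / 115.14 = -0.0782%
MRP = 5.36% − 1.70% = 3.66%
CAPM required = R_f + β·MRP = 1.70% + 0.595 × 3.66% = 3.87770%
α = realised − required = -0.0782% − 3.87770% = -3.96%

-3.96%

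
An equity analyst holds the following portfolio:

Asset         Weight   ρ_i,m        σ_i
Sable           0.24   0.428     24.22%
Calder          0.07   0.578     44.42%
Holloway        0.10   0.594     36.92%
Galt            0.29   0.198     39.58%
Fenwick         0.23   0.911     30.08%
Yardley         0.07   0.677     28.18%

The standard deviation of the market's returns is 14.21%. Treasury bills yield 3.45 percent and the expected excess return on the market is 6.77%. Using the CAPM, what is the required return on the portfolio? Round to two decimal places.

β_Sable = 0.428 × 24.22% / 14.21% = 0.7295
β_Calder = 0.578 × 44.42% / 14.21% = 1.8068
β_Holloway = 0.594 × 36.92% / 14.21% = 1.5433
β_Galt = 0.198 × 39.58% / 14.21% = 0.5515
β_Fenwick = 0.911 × 30.08% / 14.21% = 1.9284
β_Yardley = 0.677 × 28.18% / 14.21% = 1.3426
β_P = Σ w_i β_i = 0.24×0.7295 + 0.07×1.8068 + 0.10×1.5433 + 0.29×0.5515 + 0.23×1.9284 + 0.07×1.3426 = 1.1533
E(R_P) = R_f + β_P × MRP = 3.45% + 1.1533 × 6.77% = 11.26%

11.26%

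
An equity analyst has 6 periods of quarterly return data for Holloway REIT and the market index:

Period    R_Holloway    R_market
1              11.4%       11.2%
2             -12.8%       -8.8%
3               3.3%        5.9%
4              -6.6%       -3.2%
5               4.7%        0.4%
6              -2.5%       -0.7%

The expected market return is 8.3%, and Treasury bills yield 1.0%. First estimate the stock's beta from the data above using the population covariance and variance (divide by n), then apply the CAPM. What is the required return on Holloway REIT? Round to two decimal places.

9.55%

Mean R_i = (11.4 − 12.8 + 3.3 − 6.6 + 4.7 − 2.5) / 6 = -0.4167%
Mean R_m = (11.2 − 8.8 + 5.9 − 3.2 + 0.4 − 0.7) / 6 = 0.8000%
Σ(R_i − R̄_i)(R_m − R̄_m) = 286.5400  ⇒  Cov = 286.5400 / 6 = 47.7567
Σ(R_m − R̄_m)² = 244.7400  ⇒  Var(R_m) = 244.7400 / 6 = 40.7900
β = Cov / Var(R_m) = 47.7567 / 40.7900 = 1.1708
MRP = 8.3% − 1.0% = 7.30%
E(R) = R_f + β × MRP = 1.0% + 1.1708 × 7.3% = 9.55%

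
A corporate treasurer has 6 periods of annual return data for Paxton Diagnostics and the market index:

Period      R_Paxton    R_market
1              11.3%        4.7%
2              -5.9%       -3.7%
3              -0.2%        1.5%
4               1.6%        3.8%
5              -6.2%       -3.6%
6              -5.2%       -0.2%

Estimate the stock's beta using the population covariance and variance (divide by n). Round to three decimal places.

1.645

Mean R_i = (11.3 − 5.9 − 0.2 + 1.6 − 6.2 − 5.2) / 6 = -0.7667%
Mean R_m = (4.7 − 3.7 + 1.5 + 3.8 − 3.6 − 0.2) / 6 = 0.4167%
Σ(R_i − R̄_i)(R_m − R̄_m) = 105.9967  ⇒  Cov = 105.9967 / 6 = 17.6661
Σ(R_m − R̄_m)² = 64.4283  ⇒  Var(R_m) = 64.4283 / 6 = 10.7381
β = Cov / Var(R_m) = 17.6661 / 10.7381 = 1.6452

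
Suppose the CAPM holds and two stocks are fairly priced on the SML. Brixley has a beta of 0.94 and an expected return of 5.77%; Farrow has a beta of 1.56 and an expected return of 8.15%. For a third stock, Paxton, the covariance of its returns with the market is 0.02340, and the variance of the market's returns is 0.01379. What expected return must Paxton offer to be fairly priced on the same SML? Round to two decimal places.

MRP = (8.15% − 5.77%) / (1.56 − 0.94) = 3.8387%
R_f = 5.77% − 0.94 × 3.8387% = 2.1616%
β_Paxton = Cov / Var(R_m) = 0.02340 / 0.01379 = 1.6969
E(R_Paxton) = R_f + β × MRP = 2.1616% + 1.6969 × 3.8387% = 8.68%

8.68%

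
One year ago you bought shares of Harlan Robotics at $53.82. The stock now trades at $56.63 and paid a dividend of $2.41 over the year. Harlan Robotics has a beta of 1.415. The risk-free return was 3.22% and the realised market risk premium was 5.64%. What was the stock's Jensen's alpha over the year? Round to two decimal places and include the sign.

-1.50%

Realised HPR = (P1 + D1 − P0) / P0 = (56.63 + 2.41 − 53.82) / 53.82 = 5.22 / 53.82 = 9.6990%
CAPM required = R_f + β·MRP = 3.22% + 1.415 × 5.64% = 11.20060%
α = realised − required = 9.6990% − 11.20060% = -1.50%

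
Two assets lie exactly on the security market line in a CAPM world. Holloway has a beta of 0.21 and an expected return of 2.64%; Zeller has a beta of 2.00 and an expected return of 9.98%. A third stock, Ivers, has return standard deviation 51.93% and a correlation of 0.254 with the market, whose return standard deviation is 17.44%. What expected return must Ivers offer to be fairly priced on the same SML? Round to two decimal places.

MRP = (9.98% − 2.64%) / (2.00 − 0.21) = 4.1006%
R_f = 2.64% − 0.21 × 4.1006% = 1.7789%
β_Ivers = ρ·σ_i/σ_m = 0.254 × 51.93 / 17.44 = 0.7563
E(R_Ivers) = R_f + β × MRP = 1.7789% + 0.7563 × 4.1006% = 4.88%

4.88%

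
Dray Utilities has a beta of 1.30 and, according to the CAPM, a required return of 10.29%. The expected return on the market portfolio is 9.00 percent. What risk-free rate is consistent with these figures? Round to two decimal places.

4.70%

E(R) = R_f + β(E(R_m) − R_f) = R_f(1 − β) + β·E(R_m)
10.29% = R_f × (1 − 1.30) + 1.30 × 9.00%
10.29% = R_f × -0.30 + 11.7000%
R_f = (10.29% − 11.7000%) / -0.30 = 4.70%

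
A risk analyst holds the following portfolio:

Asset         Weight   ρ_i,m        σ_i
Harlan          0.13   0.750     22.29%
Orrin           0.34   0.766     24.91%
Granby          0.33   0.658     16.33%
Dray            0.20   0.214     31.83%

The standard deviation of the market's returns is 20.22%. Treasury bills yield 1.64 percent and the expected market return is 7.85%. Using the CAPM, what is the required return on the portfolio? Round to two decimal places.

5.81%

β_Harlan = 0.750 × 22.29% / 20.22% = 0.8268
β_Orrin = 0.766 × 24.91% / 20.22% = 0.9437
β_Granby = 0.658 × 16.33% / 20.22% = 0.5314
β_Dray = 0.214 × 31.83% / 20.22% = 0.3369
β_P = Σ w_i β_i = 0.13×0.8268 + 0.34×0.9437 + 0.33×0.5314 + 0.20×0.3369 = 0.6711
MRP = 7.85% − 1.64% = 6.21%
E(R_P) = R_f + β_P × MRP = 1.64% + 0.6711 × 6.21% = 5.81%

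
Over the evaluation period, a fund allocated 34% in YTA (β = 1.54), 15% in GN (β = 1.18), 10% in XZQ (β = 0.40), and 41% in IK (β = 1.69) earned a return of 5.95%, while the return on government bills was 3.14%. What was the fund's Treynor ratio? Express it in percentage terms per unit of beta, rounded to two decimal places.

β_P = 0.34×1.54 + 0.15×1.18 + 0.10×0.40 + 0.41×1.69 = 1.4335
Treynor = (R_P − R_f) / β_P = (5.95% − 3.14%) / 1.4335 = 2.81% / 1.4335 = 1.96%

1.96%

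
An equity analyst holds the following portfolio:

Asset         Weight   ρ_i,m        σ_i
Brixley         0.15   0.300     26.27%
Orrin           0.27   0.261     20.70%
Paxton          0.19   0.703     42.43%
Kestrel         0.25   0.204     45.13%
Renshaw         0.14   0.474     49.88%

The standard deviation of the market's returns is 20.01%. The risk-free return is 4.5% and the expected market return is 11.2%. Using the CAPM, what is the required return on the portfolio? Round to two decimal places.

9.16%

β_Brixley = 0.300 × 26.27% / 20.01% = 0.3939
β_Orrin = 0.261 × 20.70% / 20.01% = 0.2700
β_Paxton = 0.703 × 42.43% / 20.01% = 1.4907
β_Kestrel = 0.204 × 45.13% / 20.01% = 0.4601
β_Renshaw = 0.474 × 49.88% / 20.01% = 1.1816
β_P = Σ w_i β_i = 0.15×0.3939 + 0.27×0.2700 + 0.19×1.4907 + 0.25×0.4601 + 0.14×1.1816 = 0.6957
MRP = 11.2% − 4.5% = 6.70%
E(R_P) = R_f + β_P × MRP = 4.5% + 0.6957 × 6.7% = 9.16%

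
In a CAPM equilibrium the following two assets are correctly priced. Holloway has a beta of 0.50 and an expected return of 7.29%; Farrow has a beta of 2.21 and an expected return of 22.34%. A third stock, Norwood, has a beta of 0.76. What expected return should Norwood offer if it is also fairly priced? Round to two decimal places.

9.58%

MRP (SML slope) = (22.34% − 7.29%) / (2.21 − 0.50) = 15.05% / 1.71 = 8.8012%
R_f (intercept) = 7.29% − 0.50 × 8.8012% = 2.8894%
E(R_Norwood) = R_f + β × MRP = 2.8894% + 0.76 × 8.8012% = 9.58%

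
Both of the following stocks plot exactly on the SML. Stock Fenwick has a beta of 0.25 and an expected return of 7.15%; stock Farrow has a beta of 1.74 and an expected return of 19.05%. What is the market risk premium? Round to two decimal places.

Both satisfy E(R) = R_f + β·MRP, so the slope of the SML is
MRP = (19.05% − 7.15%) / (1.74 − 0.25) = 11.90% / 1.49 = 7.9866%

7.99%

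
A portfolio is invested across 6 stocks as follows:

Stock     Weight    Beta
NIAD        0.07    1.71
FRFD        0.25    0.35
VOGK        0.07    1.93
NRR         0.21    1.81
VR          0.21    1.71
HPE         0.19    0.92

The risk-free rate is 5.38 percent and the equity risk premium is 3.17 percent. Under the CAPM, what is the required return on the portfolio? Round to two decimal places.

9.36%

β_P = Σ w_i β_i = 0.07×1.71 + 0.25×0.35 + 0.07×1.93 + 0.21×1.81 + 0.21×1.71 + 0.19×0.92 = 1.2563
E(R_P) = R_f + β_P × MRP = 5.38% + 1.2563 × 3.17% = 9.36%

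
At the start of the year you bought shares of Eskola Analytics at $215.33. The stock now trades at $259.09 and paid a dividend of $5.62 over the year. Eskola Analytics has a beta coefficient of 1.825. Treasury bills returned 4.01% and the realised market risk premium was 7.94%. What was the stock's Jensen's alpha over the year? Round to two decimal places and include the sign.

+4.43%

Realised HPR = (P1 + D1 − P0) / P0 = (259.09 + 5.62 − 215.33) / 215.33 = 49.38 / 215.33 = 22.9322%
CAPM required = R_f + β·MRP = 4.01% + 1.825 × 7.94% = 18.50050%
α = realised − required = 22.9322% − 18.50050% = +4.43%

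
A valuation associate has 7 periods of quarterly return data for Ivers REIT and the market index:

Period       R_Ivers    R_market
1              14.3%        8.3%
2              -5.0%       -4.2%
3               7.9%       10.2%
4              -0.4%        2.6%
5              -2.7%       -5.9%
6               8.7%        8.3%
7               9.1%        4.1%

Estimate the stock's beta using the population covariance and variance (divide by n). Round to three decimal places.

0.993

Mean R_i = (14.3 − 5.0 + 7.9 − 0.4 − 2.7 + 8.7 + 9.1) / 7 = 4.5571%
Mean R_m = (8.3 − 4.2 + 10.2 + 2.6 − 5.9 + 8.3 + 4.1) / 7 = 3.3429%
Σ(R_i − R̄_i)(R_m − R̄_m) = 238.0429  ⇒  Cov = 238.0429 / 7 = 34.0061
Σ(R_m − R̄_m)² = 239.6171  ⇒  Var(R_m) = 239.6171 / 7 = 34.2310
β = Cov / Var(R_m) = 34.0061 / 34.2310 = 0.9934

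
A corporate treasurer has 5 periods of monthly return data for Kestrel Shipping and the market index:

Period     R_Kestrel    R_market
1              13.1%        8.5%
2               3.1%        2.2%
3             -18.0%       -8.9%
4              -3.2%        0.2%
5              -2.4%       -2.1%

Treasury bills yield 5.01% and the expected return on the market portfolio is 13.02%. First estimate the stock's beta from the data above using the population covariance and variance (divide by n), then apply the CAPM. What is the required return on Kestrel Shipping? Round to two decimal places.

Mean R_i = (13.1 + 3.1 − 18.0 − 3.2 − 2.4) / 5 = -1.4800%
Mean R_m = (8.5 + 2.2 − 8.9 + 0.2 − 2.1) / 5 = -0.0200%
Σ(R_i − R̄_i)(R_m − R̄_m) = 282.6220  ⇒  Cov = 282.6220 / 5 = 56.5244
Σ(R_m − R̄_m)² = 160.7480  ⇒  Var(R_m) = 160.7480 / 5 = 32.1496
β = Cov / Var(R_m) = 56.5244 / 32.1496 = 1.7582
MRP = 13.02% − 5.01% = 8.01%
E(R) = R_f + β × MRP = 5.01% + 1.7582 × 8.01% = 19.09%

19.09%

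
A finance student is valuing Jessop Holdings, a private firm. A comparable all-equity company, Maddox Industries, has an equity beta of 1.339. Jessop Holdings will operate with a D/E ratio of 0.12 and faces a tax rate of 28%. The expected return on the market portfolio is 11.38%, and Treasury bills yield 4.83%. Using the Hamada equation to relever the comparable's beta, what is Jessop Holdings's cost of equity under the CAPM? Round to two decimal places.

β_L = β_U × [1 + (1 − t)(D/E)] = 1.339 × [1 + (1 − 0.28) × 0.12]
    = 1.339 × [1 + 0.72 × 0.12] = 1.339 × 1.0864 = 1.4547
MRP = 11.38% − 4.83% = 6.55%
E(R) = R_f + β_L × MRP = 4.83% + 1.4547 × 6.55% = 14.36%

14.36%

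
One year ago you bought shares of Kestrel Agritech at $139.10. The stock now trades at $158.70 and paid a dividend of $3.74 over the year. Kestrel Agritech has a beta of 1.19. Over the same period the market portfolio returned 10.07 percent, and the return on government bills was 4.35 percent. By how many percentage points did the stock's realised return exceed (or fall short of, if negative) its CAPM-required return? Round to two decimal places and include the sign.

+5.62%

Realised HPR = (P1 + D1 − P0) / P0 = (158.70 + 3.74 − 139.10) / 139.10 = 23.34 / 139.10 = 16.7793%
MRP = 10.07% − 4.35% = 5.72%
CAPM required = R_f + β·MRP = 4.35% + 1.19 × 5.72% = 11.1568%
α = realised − required = 16.7793% − 11.1568% = +5.62%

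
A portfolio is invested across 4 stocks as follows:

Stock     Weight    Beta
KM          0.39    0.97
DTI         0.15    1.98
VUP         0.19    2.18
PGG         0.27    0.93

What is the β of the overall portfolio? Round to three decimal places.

1.341

β_P = Σ w_i β_i = 0.39×0.97 + 0.15×1.98 + 0.19×2.18 + 0.27×0.93 = 1.3406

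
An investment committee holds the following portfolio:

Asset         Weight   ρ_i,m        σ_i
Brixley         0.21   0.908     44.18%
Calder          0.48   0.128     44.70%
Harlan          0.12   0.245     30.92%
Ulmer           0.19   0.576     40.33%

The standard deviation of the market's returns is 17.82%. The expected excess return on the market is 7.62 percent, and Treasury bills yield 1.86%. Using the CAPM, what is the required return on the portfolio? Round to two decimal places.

8.91%

β_Brixley = 0.908 × 44.18% / 17.82% = 2.2511
β_Calder = 0.128 × 44.70% / 17.82% = 0.3211
β_Harlan = 0.245 × 30.92% / 17.82% = 0.4251
β_Ulmer = 0.576 × 40.33% / 17.82% = 1.3036
β_P = Σ w_i β_i = 0.21×2.2511 + 0.48×0.3211 + 0.12×0.4251 + 0.19×1.3036 = 0.9256
E(R_P) = R_f + β_P × MRP = 1.86% + 0.9256 × 7.62% = 8.91%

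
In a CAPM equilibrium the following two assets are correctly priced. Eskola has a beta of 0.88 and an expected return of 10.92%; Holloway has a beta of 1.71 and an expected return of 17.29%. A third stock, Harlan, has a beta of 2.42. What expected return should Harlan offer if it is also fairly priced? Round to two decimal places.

22.74%

MRP (SML slope) = (17.29% − 10.92%) / (1.71 − 0.88) = 6.37% / 0.83 = 7.6747%
R_f (intercept) = 10.92% − 0.88 × 7.6747% = 4.1663%
E(R_Harlan) = R_f + β × MRP = 4.1663% + 2.42 × 7.6747% = 22.74%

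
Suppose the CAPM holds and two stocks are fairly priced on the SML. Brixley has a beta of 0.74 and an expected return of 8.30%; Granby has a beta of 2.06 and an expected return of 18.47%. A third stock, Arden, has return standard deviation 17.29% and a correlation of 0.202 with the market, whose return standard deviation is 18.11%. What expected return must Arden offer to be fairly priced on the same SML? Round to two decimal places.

4.08%

MRP = (18.47% − 8.30%) / (2.06 − 0.74) = 7.7045%
R_f = 8.30% − 0.74 × 7.7045% = 2.5987%
β_Arden = ρ·σ_i/σ_m = 0.202 × 17.29 / 18.11 = 0.1929
E(R_Arden) = R_f + β × MRP = 2.5987% + 0.1929 × 7.7045% = 4.08%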